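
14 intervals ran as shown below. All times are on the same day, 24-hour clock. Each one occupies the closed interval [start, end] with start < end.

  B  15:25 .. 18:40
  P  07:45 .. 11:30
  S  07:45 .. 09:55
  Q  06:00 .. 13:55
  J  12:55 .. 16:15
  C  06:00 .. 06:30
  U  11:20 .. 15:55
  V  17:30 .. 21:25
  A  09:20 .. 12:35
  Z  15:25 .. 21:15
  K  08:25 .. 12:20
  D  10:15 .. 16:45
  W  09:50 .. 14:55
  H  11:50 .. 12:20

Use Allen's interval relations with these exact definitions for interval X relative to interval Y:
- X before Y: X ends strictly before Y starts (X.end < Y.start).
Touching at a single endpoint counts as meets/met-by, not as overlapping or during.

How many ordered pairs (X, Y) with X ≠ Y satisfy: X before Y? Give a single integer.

45

Checking all 182 ordered pairs for relation 'before'; matching pairs in alphabetical order:
(A, B): A before B ✓
(A, J): A before J ✓
(A, V): A before V ✓
(A, Z): A before Z ✓
(C, A): C before A ✓
(C, B): C before B ✓
(C, D): C before D ✓
(C, H): C before H ✓
(C, J): C before J ✓
(C, K): C before K ✓
(C, P): C before P ✓
(C, S): C before S ✓
(C, U): C before U ✓
(C, V): C before V ✓
(C, W): C before W ✓
(C, Z): C before Z ✓
(D, V): D before V ✓
(H, B): H before B ✓
(H, J): H before J ✓
(H, V): H before V ✓
(H, Z): H before Z ✓
(J, V): J before V ✓
(K, B): K before B ✓
(K, J): K before J ✓
... plus 21 further pairs not listed.
Count: 45.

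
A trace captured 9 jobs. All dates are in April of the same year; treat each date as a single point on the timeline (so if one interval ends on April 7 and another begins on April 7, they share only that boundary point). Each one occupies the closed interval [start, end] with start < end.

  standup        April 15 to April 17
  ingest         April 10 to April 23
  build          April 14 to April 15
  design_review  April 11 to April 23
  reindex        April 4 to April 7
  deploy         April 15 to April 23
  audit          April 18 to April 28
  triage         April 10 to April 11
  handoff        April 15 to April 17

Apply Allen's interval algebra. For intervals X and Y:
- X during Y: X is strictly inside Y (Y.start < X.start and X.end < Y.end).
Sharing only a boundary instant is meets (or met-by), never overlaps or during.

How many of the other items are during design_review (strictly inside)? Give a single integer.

3

Target design_review = [April 11, April 23].
audit [April 18, April 28] → overlapped-by → no.
build [April 14, April 15] → during → counts.
deploy [April 15, April 23] → finishes → no.
handoff [April 15, April 17] → during → counts.
ingest [April 10, April 23] → finished-by → no.
reindex [April 4, April 7] → before → no.
standup [April 15, April 17] → during → counts.
triage [April 10, April 11] → meets → no.
Total: 3.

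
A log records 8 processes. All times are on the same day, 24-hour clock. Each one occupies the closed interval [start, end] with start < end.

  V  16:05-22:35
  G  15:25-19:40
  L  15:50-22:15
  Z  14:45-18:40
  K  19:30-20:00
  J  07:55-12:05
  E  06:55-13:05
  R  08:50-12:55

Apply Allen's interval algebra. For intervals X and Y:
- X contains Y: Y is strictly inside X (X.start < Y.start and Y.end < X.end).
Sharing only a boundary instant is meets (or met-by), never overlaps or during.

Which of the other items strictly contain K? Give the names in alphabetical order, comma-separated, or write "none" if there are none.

L, V

Target K = [19:30, 20:00].
E [06:55, 13:05] → before → no.
G [15:25, 19:40] → overlaps → no.
J [07:55, 12:05] → before → no.
L [15:50, 22:15] → contains → yes.
R [08:50, 12:55] → before → no.
V [16:05, 22:35] → contains → yes.
Z [14:45, 18:40] → before → no.
Result: L, V.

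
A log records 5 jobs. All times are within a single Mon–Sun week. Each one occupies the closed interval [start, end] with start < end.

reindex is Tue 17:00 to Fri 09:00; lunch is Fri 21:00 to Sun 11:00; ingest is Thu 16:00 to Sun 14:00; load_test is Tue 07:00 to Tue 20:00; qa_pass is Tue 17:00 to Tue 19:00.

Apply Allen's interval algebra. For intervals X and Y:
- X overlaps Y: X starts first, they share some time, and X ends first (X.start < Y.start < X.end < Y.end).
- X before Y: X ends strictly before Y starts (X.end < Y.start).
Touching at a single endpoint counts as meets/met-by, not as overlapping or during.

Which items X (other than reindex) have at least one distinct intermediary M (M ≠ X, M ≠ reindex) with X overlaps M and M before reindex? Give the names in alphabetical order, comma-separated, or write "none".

none

Target reindex = [Tue 17:00, Fri 09:00].
Intermediaries M with M before reindex: none.
Union: none.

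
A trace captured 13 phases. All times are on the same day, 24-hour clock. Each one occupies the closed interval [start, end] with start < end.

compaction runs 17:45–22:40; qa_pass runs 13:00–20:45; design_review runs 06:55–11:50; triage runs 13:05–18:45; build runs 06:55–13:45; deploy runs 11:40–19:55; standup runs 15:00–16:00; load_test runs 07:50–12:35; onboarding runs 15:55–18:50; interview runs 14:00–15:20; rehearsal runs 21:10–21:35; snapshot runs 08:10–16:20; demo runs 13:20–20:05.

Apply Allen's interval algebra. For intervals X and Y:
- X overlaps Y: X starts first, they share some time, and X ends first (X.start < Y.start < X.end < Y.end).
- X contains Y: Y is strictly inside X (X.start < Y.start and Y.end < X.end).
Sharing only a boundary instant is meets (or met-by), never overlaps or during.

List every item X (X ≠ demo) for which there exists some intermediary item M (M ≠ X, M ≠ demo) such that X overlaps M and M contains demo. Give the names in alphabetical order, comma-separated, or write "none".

build, deploy, snapshot

Target demo = [13:20, 20:05].
Intermediaries M with M contains demo: qa_pass.
Via qa_pass — items with X overlaps qa_pass: build, deploy, snapshot.
Union: build, deploy, snapshot.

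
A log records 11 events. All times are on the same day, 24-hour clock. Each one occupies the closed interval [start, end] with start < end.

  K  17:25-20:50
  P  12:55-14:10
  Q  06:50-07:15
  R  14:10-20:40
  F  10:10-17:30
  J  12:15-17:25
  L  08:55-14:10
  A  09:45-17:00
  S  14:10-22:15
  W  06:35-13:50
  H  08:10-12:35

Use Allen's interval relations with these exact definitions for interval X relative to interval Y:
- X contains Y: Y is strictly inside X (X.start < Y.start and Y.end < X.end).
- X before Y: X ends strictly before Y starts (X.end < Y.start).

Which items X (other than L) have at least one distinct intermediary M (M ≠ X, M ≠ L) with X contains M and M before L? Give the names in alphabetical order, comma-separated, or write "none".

W

Target L = [08:55, 14:10].
Intermediaries M with M before L: Q.
Via Q — items with X contains Q: W.
Union: W.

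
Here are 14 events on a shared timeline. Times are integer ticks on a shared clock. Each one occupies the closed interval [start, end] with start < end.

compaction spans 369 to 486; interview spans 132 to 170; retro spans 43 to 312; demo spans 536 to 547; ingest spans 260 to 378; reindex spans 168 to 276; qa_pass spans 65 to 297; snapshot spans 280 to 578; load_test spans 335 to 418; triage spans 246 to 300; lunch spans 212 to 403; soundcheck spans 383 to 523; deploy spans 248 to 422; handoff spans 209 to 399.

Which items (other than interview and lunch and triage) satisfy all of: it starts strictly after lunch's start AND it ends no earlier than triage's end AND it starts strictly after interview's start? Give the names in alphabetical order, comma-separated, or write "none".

Conditions: its start is strictly after lunch's start (X.start > 212) AND its end is no earlier than triage's end (X.end >= 300) AND its start is strictly after interview's start (X.start > 132).
compaction: start 369 > 212? ✓; end 486 >= 300? ✓; start 369 > 132? ✓ → yes.
demo: start 536 > 212? ✓; end 547 >= 300? ✓; start 536 > 132? ✓ → yes.
deploy: start 248 > 212? ✓; end 422 >= 300? ✓; start 248 > 132? ✓ → yes.
handoff: start 209 > 212? ✗; end 399 >= 300? ✓; start 209 > 132? ✓ → no.
ingest: start 260 > 212? ✓; end 378 >= 300? ✓; start 260 > 132? ✓ → yes.
load_test: start 335 > 212? ✓; end 418 >= 300? ✓; start 335 > 132? ✓ → yes.
qa_pass: start 65 > 212? ✗; end 297 >= 300? ✗; start 65 > 132? ✗ → no.
reindex: start 168 > 212? ✗; end 276 >= 300? ✗; start 168 > 132? ✓ → no.
retro: start 43 > 212? ✗; end 312 >= 300? ✓; start 43 > 132? ✗ → no.
snapshot: start 280 > 212? ✓; end 578 >= 300? ✓; start 280 > 132? ✓ → yes.
soundcheck: start 383 > 212? ✓; end 523 >= 300? ✓; start 383 > 132? ✓ → yes.
Result: compaction, demo, deploy, ingest, load_test, snapshot, soundcheck.

compaction, demo, deploy, ingest, load_test, snapshot, soundcheck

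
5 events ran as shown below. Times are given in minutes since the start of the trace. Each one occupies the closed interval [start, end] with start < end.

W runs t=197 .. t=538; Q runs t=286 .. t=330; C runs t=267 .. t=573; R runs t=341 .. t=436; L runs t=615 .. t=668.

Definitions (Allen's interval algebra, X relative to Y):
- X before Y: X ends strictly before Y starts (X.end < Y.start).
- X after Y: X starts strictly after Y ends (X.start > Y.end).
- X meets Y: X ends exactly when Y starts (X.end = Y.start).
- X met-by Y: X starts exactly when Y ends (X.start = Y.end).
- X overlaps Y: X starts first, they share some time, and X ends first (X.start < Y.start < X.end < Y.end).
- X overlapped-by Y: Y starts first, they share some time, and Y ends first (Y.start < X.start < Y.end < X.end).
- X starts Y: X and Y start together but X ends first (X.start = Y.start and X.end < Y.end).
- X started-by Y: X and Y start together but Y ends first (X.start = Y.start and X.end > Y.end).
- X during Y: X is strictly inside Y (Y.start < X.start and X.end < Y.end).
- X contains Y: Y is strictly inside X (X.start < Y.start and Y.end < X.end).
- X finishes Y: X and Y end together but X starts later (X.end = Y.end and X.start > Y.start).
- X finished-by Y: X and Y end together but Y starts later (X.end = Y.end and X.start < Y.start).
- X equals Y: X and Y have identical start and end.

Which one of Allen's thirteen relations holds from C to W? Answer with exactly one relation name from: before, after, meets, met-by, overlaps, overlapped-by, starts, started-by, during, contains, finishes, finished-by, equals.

C = [t=267, t=573]; W = [t=197, t=538].
Compare endpoints: C.start > W.start, C.start < W.end, C.end > W.start, C.end > W.end.
That pattern is 'overlapped-by'.

overlapped-by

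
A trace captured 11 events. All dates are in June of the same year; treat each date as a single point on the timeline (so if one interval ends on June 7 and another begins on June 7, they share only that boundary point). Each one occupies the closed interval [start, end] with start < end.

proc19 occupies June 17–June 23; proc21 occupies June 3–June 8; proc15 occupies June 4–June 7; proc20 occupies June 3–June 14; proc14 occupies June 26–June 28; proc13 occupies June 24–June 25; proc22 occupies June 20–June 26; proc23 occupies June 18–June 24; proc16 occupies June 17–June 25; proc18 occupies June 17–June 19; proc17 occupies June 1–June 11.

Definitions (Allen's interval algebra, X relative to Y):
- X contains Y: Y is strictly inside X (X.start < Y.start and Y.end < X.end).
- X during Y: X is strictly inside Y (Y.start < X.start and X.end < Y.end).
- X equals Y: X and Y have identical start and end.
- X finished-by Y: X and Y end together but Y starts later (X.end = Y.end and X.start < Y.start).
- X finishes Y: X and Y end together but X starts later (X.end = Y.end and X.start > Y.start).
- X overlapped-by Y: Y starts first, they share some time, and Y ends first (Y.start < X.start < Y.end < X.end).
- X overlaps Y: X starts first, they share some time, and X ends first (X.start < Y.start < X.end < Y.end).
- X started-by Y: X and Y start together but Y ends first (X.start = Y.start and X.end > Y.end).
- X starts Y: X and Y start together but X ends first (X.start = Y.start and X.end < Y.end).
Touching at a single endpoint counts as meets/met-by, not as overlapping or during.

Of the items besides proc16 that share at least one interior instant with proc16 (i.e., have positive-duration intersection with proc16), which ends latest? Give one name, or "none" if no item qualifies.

proc22

Target proc16 = [June 17, June 25].
proc13 [June 24, June 25] → finishes → candidate.
proc14 [June 26, June 28] → after → excluded.
proc15 [June 4, June 7] → before → excluded.
proc17 [June 1, June 11] → before → excluded.
proc18 [June 17, June 19] → starts → candidate.
proc19 [June 17, June 23] → starts → candidate.
proc20 [June 3, June 14] → before → excluded.
proc21 [June 3, June 8] → before → excluded.
proc22 [June 20, June 26] → overlapped-by → candidate.
proc23 [June 18, June 24] → during → candidate.
Among candidates, latest end is June 26 → proc22.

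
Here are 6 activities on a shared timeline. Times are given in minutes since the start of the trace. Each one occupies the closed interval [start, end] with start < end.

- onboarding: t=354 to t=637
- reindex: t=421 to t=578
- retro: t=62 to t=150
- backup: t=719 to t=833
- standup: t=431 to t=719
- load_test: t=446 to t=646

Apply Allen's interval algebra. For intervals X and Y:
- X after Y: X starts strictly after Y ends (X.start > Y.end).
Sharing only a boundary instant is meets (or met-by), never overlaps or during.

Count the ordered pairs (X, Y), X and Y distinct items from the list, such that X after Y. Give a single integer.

Checking all 30 ordered pairs for relation 'after'; matching pairs in alphabetical order:
(backup, load_test): backup after load_test ✓
(backup, onboarding): backup after onboarding ✓
(backup, reindex): backup after reindex ✓
(backup, retro): backup after retro ✓
(load_test, retro): load_test after retro ✓
(onboarding, retro): onboarding after retro ✓
(reindex, retro): reindex after retro ✓
(standup, retro): standup after retro ✓
Count: 8.

8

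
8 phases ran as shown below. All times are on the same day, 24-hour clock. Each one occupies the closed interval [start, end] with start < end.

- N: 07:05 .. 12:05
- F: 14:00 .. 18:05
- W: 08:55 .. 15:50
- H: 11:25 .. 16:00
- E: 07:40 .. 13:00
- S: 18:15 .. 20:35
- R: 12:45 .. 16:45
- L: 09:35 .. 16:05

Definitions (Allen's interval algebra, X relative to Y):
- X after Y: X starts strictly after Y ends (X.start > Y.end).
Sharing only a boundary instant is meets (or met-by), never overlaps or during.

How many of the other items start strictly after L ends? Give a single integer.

1

Target L = [09:35, 16:05].
E [07:40, 13:00] → overlaps → no.
F [14:00, 18:05] → overlapped-by → no.
H [11:25, 16:00] → during → no.
N [07:05, 12:05] → overlaps → no.
R [12:45, 16:45] → overlapped-by → no.
S [18:15, 20:35] → after → counts.
W [08:55, 15:50] → overlaps → no.
Total: 1.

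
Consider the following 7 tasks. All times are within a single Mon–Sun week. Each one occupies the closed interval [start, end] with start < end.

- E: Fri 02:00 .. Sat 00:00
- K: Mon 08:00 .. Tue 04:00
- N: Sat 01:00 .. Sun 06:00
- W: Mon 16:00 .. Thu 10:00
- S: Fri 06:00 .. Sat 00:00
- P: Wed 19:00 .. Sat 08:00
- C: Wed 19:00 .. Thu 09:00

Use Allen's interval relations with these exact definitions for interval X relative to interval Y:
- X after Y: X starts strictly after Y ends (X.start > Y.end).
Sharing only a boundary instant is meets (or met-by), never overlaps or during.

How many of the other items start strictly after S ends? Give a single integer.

Target S = [Fri 06:00, Sat 00:00].
C [Wed 19:00, Thu 09:00] → before → no.
E [Fri 02:00, Sat 00:00] → finished-by → no.
K [Mon 08:00, Tue 04:00] → before → no.
N [Sat 01:00, Sun 06:00] → after → counts.
P [Wed 19:00, Sat 08:00] → contains → no.
W [Mon 16:00, Thu 10:00] → before → no.
Total: 1.

1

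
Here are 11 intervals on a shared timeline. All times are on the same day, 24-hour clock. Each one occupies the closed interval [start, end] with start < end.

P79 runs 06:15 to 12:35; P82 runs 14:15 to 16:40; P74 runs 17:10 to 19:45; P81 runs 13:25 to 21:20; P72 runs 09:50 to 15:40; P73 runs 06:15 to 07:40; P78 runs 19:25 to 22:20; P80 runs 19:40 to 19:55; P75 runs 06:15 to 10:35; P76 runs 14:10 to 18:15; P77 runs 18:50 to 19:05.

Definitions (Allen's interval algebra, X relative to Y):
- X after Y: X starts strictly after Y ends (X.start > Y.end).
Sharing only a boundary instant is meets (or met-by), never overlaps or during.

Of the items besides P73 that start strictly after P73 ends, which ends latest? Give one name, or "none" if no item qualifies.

Target P73 = [06:15, 07:40].
P72 [09:50, 15:40] → after → candidate.
P74 [17:10, 19:45] → after → candidate.
P75 [06:15, 10:35] → started-by → excluded.
P76 [14:10, 18:15] → after → candidate.
P77 [18:50, 19:05] → after → candidate.
P78 [19:25, 22:20] → after → candidate.
P79 [06:15, 12:35] → started-by → excluded.
P80 [19:40, 19:55] → after → candidate.
P81 [13:25, 21:20] → after → candidate.
P82 [14:15, 16:40] → after → candidate.
Among candidates, latest end is 22:20 → P78.

P78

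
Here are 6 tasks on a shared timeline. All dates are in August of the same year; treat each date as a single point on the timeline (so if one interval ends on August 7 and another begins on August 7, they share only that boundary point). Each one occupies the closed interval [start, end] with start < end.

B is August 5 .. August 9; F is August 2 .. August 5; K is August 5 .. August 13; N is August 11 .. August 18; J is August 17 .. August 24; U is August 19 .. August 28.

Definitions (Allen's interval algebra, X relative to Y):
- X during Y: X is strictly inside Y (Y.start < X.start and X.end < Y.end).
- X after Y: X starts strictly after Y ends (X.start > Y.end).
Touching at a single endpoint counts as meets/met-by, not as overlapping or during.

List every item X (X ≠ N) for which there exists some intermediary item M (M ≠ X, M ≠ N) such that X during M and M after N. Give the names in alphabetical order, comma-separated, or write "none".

Target N = [August 11, August 18].
Intermediaries M with M after N: U.
Via U — items with X during U: none.
Union: none.

none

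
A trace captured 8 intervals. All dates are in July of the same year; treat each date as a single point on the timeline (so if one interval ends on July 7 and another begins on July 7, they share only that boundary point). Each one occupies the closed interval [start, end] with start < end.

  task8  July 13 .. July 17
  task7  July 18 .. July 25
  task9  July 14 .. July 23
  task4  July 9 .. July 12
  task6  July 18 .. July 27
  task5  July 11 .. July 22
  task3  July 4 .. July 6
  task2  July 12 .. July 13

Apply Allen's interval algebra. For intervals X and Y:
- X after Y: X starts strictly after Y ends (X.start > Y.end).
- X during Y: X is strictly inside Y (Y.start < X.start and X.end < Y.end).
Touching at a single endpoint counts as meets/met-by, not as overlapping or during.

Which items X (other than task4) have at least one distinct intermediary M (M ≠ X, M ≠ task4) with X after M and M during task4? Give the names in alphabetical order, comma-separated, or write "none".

Target task4 = [July 9, July 12].
Intermediaries M with M during task4: none.
Union: none.

none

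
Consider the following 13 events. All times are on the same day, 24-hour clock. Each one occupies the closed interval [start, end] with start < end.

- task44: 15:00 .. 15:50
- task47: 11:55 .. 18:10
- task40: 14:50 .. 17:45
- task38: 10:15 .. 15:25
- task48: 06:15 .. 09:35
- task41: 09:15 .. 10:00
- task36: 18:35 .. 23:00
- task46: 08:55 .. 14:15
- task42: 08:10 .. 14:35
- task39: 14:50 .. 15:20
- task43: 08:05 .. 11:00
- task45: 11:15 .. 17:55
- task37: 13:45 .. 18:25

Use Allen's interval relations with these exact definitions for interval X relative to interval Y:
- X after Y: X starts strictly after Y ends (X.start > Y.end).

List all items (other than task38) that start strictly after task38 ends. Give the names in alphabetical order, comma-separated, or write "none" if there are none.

Target task38 = [10:15, 15:25].
task36 [18:35, 23:00] → after → yes.
task37 [13:45, 18:25] → overlapped-by → no.
task39 [14:50, 15:20] → during → no.
task40 [14:50, 17:45] → overlapped-by → no.
task41 [09:15, 10:00] → before → no.
task42 [08:10, 14:35] → overlaps → no.
task43 [08:05, 11:00] → overlaps → no.
task44 [15:00, 15:50] → overlapped-by → no.
task45 [11:15, 17:55] → overlapped-by → no.
task46 [08:55, 14:15] → overlaps → no.
task47 [11:55, 18:10] → overlapped-by → no.
task48 [06:15, 09:35] → before → no.
Result: task36.

task36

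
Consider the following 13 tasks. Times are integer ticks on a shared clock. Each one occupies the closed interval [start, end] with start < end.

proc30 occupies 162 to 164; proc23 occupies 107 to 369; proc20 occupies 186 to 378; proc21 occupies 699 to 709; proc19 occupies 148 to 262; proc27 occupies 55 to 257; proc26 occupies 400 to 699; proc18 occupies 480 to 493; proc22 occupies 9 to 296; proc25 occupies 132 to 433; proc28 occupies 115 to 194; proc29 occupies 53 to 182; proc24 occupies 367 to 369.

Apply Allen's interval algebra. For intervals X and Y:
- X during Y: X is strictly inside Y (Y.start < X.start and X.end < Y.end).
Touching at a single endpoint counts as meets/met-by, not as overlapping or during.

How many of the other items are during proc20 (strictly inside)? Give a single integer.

1

Target proc20 = [186, 378].
proc18 [480, 493] → after → no.
proc19 [148, 262] → overlaps → no.
proc21 [699, 709] → after → no.
proc22 [9, 296] → overlaps → no.
proc23 [107, 369] → overlaps → no.
proc24 [367, 369] → during → counts.
proc25 [132, 433] → contains → no.
proc26 [400, 699] → after → no.
proc27 [55, 257] → overlaps → no.
proc28 [115, 194] → overlaps → no.
proc29 [53, 182] → before → no.
proc30 [162, 164] → before → no.
Total: 1.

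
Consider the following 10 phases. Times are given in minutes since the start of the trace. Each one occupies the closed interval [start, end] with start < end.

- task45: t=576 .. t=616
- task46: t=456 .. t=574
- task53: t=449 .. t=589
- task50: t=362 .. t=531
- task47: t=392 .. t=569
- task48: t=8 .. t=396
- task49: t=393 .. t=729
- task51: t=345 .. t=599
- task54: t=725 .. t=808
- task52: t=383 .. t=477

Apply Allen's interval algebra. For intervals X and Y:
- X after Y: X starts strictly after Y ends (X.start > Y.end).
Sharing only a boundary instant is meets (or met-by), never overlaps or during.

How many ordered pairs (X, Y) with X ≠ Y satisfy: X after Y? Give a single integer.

15

Checking all 90 ordered pairs for relation 'after'; matching pairs in alphabetical order:
(task45, task46): task45 after task46 ✓
(task45, task47): task45 after task47 ✓
(task45, task48): task45 after task48 ✓
(task45, task50): task45 after task50 ✓
(task45, task52): task45 after task52 ✓
(task46, task48): task46 after task48 ✓
(task53, task48): task53 after task48 ✓
(task54, task45): task54 after task45 ✓
(task54, task46): task54 after task46 ✓
(task54, task47): task54 after task47 ✓
(task54, task48): task54 after task48 ✓
(task54, task50): task54 after task50 ✓
(task54, task51): task54 after task51 ✓
(task54, task52): task54 after task52 ✓
(task54, task53): task54 after task53 ✓
Count: 15.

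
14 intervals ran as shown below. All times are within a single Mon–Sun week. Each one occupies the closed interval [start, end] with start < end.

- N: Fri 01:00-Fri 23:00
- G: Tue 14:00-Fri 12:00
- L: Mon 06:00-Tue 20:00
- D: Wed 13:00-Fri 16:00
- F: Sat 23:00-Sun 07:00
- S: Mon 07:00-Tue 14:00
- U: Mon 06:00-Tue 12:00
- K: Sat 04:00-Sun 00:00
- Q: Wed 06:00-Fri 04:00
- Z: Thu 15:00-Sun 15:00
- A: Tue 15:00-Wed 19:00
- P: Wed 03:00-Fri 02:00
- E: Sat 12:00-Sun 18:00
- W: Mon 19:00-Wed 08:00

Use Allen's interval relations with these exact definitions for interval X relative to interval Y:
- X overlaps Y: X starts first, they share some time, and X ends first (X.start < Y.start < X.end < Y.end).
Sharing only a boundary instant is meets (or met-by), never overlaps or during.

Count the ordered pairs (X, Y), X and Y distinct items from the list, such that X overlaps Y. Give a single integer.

28

Checking all 182 ordered pairs for relation 'overlaps'; matching pairs in alphabetical order:
(A, D): A overlaps D ✓
(A, P): A overlaps P ✓
(A, Q): A overlaps Q ✓
(D, N): D overlaps N ✓
(D, Z): D overlaps Z ✓
(G, D): G overlaps D ✓
(G, N): G overlaps N ✓
(G, Z): G overlaps Z ✓
(K, E): K overlaps E ✓
(K, F): K overlaps F ✓
(L, A): L overlaps A ✓
(L, G): L overlaps G ✓
(L, W): L overlaps W ✓
(P, D): P overlaps D ✓
(P, N): P overlaps N ✓
(P, Q): P overlaps Q ✓
(P, Z): P overlaps Z ✓
(Q, D): Q overlaps D ✓
(Q, N): Q overlaps N ✓
(Q, Z): Q overlaps Z ✓
(S, W): S overlaps W ✓
(U, S): U overlaps S ✓
(U, W): U overlaps W ✓
(W, A): W overlaps A ✓
... plus 4 further pairs not listed.
Count: 28.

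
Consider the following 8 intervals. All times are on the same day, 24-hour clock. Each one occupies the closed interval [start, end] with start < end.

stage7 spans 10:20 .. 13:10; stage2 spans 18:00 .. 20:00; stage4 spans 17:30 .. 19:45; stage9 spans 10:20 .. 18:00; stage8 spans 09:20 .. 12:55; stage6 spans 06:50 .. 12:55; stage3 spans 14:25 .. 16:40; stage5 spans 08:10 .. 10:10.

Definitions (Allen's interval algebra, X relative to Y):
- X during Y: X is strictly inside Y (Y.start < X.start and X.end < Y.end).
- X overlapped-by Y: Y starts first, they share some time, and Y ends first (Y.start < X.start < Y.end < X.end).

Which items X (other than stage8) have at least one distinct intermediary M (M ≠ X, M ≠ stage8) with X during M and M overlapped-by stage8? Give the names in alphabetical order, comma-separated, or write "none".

Target stage8 = [09:20, 12:55].
Intermediaries M with M overlapped-by stage8: stage7, stage9.
Via stage7 — items with X during stage7: none.
Via stage9 — items with X during stage9: stage3.
Union: stage3.

stage3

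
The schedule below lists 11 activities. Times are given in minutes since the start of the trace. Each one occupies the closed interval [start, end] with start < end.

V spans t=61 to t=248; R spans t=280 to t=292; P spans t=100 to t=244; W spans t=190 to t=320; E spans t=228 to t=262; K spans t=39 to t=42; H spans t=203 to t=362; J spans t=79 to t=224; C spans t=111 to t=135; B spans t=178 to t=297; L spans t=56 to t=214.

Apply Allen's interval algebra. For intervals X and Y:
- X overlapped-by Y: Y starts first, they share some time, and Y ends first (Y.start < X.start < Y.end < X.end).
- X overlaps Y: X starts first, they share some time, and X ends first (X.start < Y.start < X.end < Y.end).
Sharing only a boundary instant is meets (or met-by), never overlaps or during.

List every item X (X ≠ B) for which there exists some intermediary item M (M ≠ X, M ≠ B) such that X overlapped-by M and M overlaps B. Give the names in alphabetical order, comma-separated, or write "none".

E, H, J, P, V, W

Target B = [t=178, t=297].
Intermediaries M with M overlaps B: J, L, P, V.
Via J — items with X overlapped-by J: H, P, W.
Via L — items with X overlapped-by L: H, J, P, V, W.
Via P — items with X overlapped-by P: E, H, W.
Via V — items with X overlapped-by V: E, H, W.
Union: E, H, J, P, V, W.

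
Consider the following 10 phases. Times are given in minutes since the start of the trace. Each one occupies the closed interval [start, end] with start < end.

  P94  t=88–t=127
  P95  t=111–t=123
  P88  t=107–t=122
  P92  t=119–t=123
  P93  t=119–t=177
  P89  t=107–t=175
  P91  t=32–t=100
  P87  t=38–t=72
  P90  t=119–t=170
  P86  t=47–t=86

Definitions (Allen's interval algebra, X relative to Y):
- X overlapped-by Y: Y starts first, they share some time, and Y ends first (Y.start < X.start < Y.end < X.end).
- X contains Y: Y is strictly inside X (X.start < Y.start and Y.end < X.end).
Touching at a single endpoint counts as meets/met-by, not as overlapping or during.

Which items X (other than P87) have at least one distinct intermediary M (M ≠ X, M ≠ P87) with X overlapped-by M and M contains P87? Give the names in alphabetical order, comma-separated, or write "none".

Target P87 = [t=38, t=72].
Intermediaries M with M contains P87: P91.
Via P91 — items with X overlapped-by P91: P94.
Union: P94.

P94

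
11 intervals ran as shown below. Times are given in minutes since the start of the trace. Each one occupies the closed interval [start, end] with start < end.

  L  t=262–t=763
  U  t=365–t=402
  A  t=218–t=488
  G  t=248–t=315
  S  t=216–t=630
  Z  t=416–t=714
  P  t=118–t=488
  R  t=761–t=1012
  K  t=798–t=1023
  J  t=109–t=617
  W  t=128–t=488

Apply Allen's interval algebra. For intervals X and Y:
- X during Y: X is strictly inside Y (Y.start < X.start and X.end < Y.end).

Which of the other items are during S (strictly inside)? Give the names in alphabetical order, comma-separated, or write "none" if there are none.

A, G, U

Target S = [t=216, t=630].
A [t=218, t=488] → during → yes.
G [t=248, t=315] → during → yes.
J [t=109, t=617] → overlaps → no.
K [t=798, t=1023] → after → no.
L [t=262, t=763] → overlapped-by → no.
P [t=118, t=488] → overlaps → no.
R [t=761, t=1012] → after → no.
U [t=365, t=402] → during → yes.
W [t=128, t=488] → overlaps → no.
Z [t=416, t=714] → overlapped-by → no.
Result: A, G, U.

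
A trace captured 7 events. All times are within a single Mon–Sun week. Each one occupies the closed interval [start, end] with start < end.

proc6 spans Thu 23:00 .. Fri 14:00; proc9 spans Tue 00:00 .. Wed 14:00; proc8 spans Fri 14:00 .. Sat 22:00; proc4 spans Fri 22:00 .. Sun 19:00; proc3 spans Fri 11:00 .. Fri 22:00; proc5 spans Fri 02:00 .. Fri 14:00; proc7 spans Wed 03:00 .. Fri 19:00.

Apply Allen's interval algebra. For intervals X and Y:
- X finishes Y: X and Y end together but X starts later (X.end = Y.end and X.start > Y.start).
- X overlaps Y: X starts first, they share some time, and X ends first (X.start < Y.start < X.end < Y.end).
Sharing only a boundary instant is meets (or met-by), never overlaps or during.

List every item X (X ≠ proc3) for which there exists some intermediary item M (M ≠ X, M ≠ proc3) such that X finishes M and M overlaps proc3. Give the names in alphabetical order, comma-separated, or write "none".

proc5

Target proc3 = [Fri 11:00, Fri 22:00].
Intermediaries M with M overlaps proc3: proc5, proc6, proc7.
Via proc5 — items with X finishes proc5: none.
Via proc6 — items with X finishes proc6: proc5.
Via proc7 — items with X finishes proc7: none.
Union: proc5.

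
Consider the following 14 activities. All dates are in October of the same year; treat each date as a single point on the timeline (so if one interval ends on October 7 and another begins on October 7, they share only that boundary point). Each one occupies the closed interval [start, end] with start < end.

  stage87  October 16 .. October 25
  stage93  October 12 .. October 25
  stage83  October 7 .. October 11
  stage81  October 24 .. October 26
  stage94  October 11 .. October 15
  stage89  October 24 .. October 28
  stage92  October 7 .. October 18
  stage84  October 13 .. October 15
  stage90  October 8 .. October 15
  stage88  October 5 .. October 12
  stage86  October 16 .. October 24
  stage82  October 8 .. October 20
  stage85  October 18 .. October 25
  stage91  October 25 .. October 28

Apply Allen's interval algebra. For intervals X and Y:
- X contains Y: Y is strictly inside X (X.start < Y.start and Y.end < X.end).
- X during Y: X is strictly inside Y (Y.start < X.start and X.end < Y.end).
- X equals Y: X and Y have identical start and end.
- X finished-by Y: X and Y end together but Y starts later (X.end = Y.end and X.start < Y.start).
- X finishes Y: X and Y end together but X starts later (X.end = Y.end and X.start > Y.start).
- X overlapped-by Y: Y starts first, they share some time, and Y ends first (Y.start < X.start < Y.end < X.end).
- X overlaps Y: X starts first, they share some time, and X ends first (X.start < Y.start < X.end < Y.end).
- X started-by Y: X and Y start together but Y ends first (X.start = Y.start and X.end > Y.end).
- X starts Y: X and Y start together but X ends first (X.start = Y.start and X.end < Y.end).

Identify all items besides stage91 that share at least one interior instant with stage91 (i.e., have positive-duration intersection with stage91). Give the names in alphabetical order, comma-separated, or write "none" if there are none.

stage81, stage89

Target stage91 = [October 25, October 28].
stage81 [October 24, October 26] → overlaps → yes.
stage82 [October 8, October 20] → before → no.
stage83 [October 7, October 11] → before → no.
stage84 [October 13, October 15] → before → no.
stage85 [October 18, October 25] → meets → no.
stage86 [October 16, October 24] → before → no.
stage87 [October 16, October 25] → meets → no.
stage88 [October 5, October 12] → before → no.
stage89 [October 24, October 28] → finished-by → yes.
stage90 [October 8, October 15] → before → no.
stage92 [October 7, October 18] → before → no.
stage93 [October 12, October 25] → meets → no.
stage94 [October 11, October 15] → before → no.
Result: stage81, stage89.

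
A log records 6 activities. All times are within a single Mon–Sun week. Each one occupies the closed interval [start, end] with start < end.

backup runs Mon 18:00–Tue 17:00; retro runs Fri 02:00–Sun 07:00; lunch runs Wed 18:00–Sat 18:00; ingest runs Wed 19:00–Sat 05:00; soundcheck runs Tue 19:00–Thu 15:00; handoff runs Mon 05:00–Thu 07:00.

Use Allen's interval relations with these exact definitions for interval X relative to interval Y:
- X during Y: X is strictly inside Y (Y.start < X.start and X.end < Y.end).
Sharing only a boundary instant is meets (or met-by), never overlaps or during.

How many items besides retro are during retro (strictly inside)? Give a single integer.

0

Target retro = [Fri 02:00, Sun 07:00].
backup [Mon 18:00, Tue 17:00] → before → no.
handoff [Mon 05:00, Thu 07:00] → before → no.
ingest [Wed 19:00, Sat 05:00] → overlaps → no.
lunch [Wed 18:00, Sat 18:00] → overlaps → no.
soundcheck [Tue 19:00, Thu 15:00] → before → no.
Total: 0.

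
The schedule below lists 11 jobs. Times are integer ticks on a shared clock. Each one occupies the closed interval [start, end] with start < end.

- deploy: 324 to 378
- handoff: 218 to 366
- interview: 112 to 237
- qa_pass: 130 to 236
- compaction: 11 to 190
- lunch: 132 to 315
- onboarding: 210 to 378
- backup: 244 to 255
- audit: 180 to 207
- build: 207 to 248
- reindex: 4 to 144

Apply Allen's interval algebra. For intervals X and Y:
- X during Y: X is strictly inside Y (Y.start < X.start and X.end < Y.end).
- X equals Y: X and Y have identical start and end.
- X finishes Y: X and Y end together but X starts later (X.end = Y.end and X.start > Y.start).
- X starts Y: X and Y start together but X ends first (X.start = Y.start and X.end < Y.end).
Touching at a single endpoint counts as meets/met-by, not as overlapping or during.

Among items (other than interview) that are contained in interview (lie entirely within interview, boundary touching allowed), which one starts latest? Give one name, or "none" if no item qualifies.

Target interview = [112, 237].
audit [180, 207] → during → candidate.
backup [244, 255] → after → excluded.
build [207, 248] → overlapped-by → excluded.
compaction [11, 190] → overlaps → excluded.
deploy [324, 378] → after → excluded.
handoff [218, 366] → overlapped-by → excluded.
lunch [132, 315] → overlapped-by → excluded.
onboarding [210, 378] → overlapped-by → excluded.
qa_pass [130, 236] → during → candidate.
reindex [4, 144] → overlaps → excluded.
Among candidates, latest start is 180 → audit.

audit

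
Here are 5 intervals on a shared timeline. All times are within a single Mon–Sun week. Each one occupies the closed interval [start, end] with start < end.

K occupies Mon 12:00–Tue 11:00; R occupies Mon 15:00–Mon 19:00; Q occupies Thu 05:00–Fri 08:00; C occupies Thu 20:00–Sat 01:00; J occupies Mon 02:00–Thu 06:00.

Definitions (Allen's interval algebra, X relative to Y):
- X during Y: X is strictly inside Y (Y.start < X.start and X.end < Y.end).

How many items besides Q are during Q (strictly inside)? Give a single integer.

0

Target Q = [Thu 05:00, Fri 08:00].
C [Thu 20:00, Sat 01:00] → overlapped-by → no.
J [Mon 02:00, Thu 06:00] → overlaps → no.
K [Mon 12:00, Tue 11:00] → before → no.
R [Mon 15:00, Mon 19:00] → before → no.
Total: 0.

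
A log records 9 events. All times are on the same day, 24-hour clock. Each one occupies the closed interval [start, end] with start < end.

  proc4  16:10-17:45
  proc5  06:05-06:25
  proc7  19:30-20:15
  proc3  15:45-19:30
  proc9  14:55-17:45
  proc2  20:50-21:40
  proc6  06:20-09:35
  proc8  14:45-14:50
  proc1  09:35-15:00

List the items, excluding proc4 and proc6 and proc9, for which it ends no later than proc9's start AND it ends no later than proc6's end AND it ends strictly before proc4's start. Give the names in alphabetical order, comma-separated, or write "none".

proc5

Conditions: its end is no later than proc9's start (X.end <= 14:55) AND its end is no later than proc6's end (X.end <= 09:35) AND its end is strictly before proc4's start (X.end < 16:10).
proc1: end 15:00 <= 14:55? ✗; end 15:00 <= 09:35? ✗; end 15:00 < 16:10? ✓ → no.
proc2: end 21:40 <= 14:55? ✗; end 21:40 <= 09:35? ✗; end 21:40 < 16:10? ✗ → no.
proc3: end 19:30 <= 14:55? ✗; end 19:30 <= 09:35? ✗; end 19:30 < 16:10? ✗ → no.
proc5: end 06:25 <= 14:55? ✓; end 06:25 <= 09:35? ✓; end 06:25 < 16:10? ✓ → yes.
proc7: end 20:15 <= 14:55? ✗; end 20:15 <= 09:35? ✗; end 20:15 < 16:10? ✗ → no.
proc8: end 14:50 <= 14:55? ✓; end 14:50 <= 09:35? ✗; end 14:50 < 16:10? ✓ → no.
Result: proc5.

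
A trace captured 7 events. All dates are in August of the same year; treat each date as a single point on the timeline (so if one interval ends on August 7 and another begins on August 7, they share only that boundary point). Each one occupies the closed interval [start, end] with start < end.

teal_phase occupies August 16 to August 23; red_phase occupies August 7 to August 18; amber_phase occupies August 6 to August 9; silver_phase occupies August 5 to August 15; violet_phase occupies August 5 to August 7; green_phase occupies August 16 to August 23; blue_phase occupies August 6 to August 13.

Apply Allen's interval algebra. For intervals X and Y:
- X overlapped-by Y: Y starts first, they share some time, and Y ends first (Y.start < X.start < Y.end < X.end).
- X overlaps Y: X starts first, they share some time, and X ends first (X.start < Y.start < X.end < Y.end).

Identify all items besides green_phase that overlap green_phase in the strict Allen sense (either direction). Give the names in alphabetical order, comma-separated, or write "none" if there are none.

Target green_phase = [August 16, August 23].
amber_phase [August 6, August 9] → before → no.
blue_phase [August 6, August 13] → before → no.
red_phase [August 7, August 18] → overlaps → yes.
silver_phase [August 5, August 15] → before → no.
teal_phase [August 16, August 23] → equals → no.
violet_phase [August 5, August 7] → before → no.
Result: red_phase.

red_phase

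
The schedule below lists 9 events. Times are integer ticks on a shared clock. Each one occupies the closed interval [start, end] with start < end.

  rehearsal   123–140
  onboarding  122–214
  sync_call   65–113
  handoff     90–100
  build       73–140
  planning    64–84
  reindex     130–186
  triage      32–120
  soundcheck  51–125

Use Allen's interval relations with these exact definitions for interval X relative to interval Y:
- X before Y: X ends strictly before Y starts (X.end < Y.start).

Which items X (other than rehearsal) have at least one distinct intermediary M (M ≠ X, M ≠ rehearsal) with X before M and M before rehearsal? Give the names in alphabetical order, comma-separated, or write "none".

planning

Target rehearsal = [123, 140].
Intermediaries M with M before rehearsal: handoff, planning, sync_call, triage.
Via handoff — items with X before handoff: planning.
Via planning — items with X before planning: none.
Via sync_call — items with X before sync_call: none.
Via triage — items with X before triage: none.
Union: planning.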